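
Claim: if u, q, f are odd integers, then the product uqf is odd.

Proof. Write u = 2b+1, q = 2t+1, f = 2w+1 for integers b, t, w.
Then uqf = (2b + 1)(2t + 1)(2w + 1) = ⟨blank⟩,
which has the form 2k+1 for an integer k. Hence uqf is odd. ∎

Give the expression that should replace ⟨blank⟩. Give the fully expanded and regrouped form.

2(4btw + 2bt + 2bw + b + 2tw + t + w) + 1

Expanding: (2b + 1)(2t + 1)(2w + 1) = 8btw + 4bt + 4bw + 2b + 4tw + 2t + 2w + 1.
Every term except the constant is even, so this is 2(4btw + 2bt + 2bw + b + 2tw + t + w) + 1,
and 4btw + 2bt + 2bw + b + 2tw + t + w ∈ ℤ gives the required form.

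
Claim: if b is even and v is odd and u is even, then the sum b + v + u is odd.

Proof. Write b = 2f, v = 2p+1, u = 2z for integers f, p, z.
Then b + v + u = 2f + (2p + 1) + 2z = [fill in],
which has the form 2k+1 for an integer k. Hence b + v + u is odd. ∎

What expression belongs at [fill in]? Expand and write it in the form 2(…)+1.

Expanding: 2f + (2p + 1) + 2z = 2f + 2p + 2z + 1.
Every term except the constant is even, so this is 2(f + p + z) + 1,
and f + p + z ∈ ℤ gives the required form.

2(f + p + z) + 1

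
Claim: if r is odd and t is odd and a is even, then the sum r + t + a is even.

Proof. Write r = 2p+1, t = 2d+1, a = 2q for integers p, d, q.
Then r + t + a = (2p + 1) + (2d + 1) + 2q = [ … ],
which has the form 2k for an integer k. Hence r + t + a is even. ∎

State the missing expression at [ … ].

2(d + p + q + 1)

Expanding: (2p + 1) + (2d + 1) + 2q = 2d + 2p + 2q + 2.
Every term is even; pulling out the factor of 2 gives 2(d + p + q + 1).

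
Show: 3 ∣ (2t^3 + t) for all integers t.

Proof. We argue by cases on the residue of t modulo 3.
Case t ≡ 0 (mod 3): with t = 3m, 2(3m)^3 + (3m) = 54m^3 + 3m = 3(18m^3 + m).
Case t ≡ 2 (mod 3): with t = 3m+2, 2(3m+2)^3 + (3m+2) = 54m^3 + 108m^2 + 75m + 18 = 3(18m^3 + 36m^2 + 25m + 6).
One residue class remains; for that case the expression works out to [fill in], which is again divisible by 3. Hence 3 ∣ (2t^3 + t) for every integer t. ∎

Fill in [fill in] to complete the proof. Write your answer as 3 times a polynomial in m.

3(18m^3 + 18m^2 + 7m + 1)

The residues treated are {0, 2}, so the missing case is t ≡ 1 (mod 3); write t = 3m+1.
Then 2(3m+1)^3 + (3m+1) = 54m^3 + 54m^2 + 21m + 3 = 3(18m^3 + 18m^2 + 7m + 1).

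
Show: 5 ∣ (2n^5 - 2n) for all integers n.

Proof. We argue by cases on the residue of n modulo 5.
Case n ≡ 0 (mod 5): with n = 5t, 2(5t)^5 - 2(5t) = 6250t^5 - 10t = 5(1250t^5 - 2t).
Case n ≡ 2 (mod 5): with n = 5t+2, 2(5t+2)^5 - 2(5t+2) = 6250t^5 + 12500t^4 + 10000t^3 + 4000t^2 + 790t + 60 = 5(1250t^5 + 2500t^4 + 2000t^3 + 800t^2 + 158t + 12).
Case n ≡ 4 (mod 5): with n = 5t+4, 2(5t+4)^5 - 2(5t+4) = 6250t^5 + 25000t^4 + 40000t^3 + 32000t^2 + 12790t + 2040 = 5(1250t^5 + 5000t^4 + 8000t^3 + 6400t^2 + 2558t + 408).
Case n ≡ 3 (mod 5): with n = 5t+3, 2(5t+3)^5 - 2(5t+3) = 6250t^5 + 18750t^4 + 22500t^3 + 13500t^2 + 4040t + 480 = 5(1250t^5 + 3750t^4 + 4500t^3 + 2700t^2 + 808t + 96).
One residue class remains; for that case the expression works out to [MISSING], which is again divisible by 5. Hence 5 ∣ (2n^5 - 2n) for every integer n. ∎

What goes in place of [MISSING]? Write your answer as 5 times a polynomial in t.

5(1250t^5 + 1250t^4 + 500t^3 + 100t^2 + 8t)

The residues treated are {0, 2, 4, 3}, so the missing case is n ≡ 1 (mod 5); write n = 5t+1.
Then 2(5t+1)^5 - 2(5t+1) = 6250t^5 + 6250t^4 + 2500t^3 + 500t^2 + 40t = 5(1250t^5 + 1250t^4 + 500t^3 + 100t^2 + 8t).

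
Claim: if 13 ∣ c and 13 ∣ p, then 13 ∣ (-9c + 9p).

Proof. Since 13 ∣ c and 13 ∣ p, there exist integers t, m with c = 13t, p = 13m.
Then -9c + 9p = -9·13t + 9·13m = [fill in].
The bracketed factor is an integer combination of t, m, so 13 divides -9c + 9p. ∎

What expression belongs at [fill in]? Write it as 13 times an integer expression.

13(9m - 9t)

Pull the common 13 out of every term: -9·13t + 9·13m = 13(9m - 9t).
9m - 9t is an integer, which exhibits the divisibility.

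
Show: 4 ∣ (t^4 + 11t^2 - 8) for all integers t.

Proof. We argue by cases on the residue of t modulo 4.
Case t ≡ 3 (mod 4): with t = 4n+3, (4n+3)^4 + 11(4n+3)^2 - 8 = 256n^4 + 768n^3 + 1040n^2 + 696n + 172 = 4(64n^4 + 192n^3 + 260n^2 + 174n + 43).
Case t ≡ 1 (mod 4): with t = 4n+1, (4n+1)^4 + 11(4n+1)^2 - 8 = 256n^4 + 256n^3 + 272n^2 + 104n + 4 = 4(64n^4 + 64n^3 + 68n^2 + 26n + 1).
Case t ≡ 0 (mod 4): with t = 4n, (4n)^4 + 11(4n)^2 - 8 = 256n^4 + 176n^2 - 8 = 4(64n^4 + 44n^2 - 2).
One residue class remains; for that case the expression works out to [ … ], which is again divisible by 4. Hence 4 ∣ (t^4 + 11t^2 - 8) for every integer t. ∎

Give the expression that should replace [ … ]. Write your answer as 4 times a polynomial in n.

4(64n^4 + 128n^3 + 140n^2 + 76n + 13)

The residues treated are {3, 1, 0}, so the missing case is t ≡ 2 (mod 4); write t = 4n+2.
Then (4n+2)^4 + 11(4n+2)^2 - 8 = 256n^4 + 512n^3 + 560n^2 + 304n + 52 = 4(64n^4 + 128n^3 + 140n^2 + 76n + 13).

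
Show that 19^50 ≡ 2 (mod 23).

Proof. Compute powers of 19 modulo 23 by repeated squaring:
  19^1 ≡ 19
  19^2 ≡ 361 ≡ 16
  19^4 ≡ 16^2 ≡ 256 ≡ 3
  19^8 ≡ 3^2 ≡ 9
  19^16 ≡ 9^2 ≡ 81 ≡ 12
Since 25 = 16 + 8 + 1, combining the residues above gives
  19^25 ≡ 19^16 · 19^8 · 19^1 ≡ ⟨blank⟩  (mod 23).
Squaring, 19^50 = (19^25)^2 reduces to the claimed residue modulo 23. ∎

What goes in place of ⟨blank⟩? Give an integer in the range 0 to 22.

19^16 · 19^8 · 19^1 ≡ 12 · 9 · 19 = 2052.
2052 mod 23 = 5, so 19^25 ≡ 5 (mod 23).

5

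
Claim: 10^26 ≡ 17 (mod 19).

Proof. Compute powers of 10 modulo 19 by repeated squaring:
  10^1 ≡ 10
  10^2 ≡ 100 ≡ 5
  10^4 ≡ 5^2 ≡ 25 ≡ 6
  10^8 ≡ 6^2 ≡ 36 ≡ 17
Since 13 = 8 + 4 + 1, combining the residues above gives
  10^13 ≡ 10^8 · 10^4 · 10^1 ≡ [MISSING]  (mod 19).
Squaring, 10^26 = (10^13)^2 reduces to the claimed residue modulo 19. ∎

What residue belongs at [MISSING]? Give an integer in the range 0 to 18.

10^8 · 10^4 · 10^1 ≡ 17 · 6 · 10 = 1020.
1020 mod 19 = 13, so 10^13 ≡ 13 (mod 19).

13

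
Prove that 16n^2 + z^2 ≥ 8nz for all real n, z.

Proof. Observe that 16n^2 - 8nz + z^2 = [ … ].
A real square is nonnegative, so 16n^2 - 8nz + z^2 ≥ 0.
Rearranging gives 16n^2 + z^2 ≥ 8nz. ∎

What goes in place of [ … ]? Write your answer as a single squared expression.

16n^2 - 8nz + z^2 is a perfect-square trinomial: the outer terms are (4n)^2 and (z)^2, and the cross term is -2·4n·z.
So 16n^2 - 8nz + z^2 = (4n - z)^2 ≥ 0.

(4n - z)^2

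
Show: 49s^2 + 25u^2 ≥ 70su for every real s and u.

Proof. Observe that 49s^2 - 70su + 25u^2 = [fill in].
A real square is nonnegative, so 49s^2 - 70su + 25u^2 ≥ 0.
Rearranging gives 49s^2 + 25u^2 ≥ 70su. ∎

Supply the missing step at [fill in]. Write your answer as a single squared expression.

(7s - 5u)^2

The leading and trailing coefficients are 7^2 and 5^2, and 70 = 2·7·5, so the trinomial is (7s - 5u)^2.
Hence 49s^2 - 70su + 25u^2 ≥ 0.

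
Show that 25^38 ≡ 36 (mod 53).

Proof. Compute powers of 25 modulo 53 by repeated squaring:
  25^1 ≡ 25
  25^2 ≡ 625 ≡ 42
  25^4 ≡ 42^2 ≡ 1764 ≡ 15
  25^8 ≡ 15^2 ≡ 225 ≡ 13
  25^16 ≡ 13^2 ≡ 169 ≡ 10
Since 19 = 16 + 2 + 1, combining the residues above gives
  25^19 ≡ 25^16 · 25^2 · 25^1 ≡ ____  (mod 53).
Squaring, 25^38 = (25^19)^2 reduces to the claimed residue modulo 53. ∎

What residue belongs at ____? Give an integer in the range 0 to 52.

6

Multiply the listed residues: 10 · 42 · 25 = 420 → 10500.
Reducing modulo 53: 10500 = 198·53 + 6, so 25^19 ≡ 6.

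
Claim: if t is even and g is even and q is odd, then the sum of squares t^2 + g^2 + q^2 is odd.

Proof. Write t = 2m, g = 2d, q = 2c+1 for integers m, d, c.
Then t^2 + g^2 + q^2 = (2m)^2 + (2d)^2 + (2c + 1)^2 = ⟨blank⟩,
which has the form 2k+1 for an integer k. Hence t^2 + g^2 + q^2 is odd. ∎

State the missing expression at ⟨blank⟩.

(2m)^2 + (2d)^2 + (2c + 1)^2 = 4c^2 + 4c + 4d^2 + 4m^2 + 1
= 2(2c^2 + 2c + 2d^2 + 2m^2) + 1.
Since 2c^2 + 2c + 2d^2 + 2m^2 is an integer, the sum of squares is of the form 2k+1 for an integer k.

2(2c^2 + 2c + 2d^2 + 2m^2) + 1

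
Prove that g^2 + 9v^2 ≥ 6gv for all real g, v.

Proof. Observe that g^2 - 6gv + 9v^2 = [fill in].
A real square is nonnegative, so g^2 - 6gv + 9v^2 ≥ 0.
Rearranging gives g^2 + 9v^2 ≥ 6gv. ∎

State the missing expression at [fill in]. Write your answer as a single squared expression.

(g - 3v)^2

g^2 - 6gv + 9v^2 is a perfect-square trinomial: the outer terms are (g)^2 and (3v)^2, and the cross term is -2·g·3v.
So g^2 - 6gv + 9v^2 = (g - 3v)^2 ≥ 0.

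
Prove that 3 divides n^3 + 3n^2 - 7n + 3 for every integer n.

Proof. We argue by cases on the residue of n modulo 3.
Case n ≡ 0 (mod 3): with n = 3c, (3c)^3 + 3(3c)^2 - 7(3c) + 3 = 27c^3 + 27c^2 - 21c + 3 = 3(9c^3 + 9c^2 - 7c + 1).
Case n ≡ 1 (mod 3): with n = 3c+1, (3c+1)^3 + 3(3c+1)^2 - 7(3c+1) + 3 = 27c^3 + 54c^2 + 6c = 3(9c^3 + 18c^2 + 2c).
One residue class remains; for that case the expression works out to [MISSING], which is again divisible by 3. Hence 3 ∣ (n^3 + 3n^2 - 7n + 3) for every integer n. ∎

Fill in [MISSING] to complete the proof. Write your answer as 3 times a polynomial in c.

Only n ≡ 2 (mod 3) is unaccounted for. Put n = 3c+2:
(3c+2)^3 + 3(3c+2)^2 - 7(3c+2) + 3 expands to 27c^3 + 81c^2 + 51c + 9,
and factoring out 3 leaves 3(9c^3 + 27c^2 + 17c + 3).

3(9c^3 + 27c^2 + 17c + 3)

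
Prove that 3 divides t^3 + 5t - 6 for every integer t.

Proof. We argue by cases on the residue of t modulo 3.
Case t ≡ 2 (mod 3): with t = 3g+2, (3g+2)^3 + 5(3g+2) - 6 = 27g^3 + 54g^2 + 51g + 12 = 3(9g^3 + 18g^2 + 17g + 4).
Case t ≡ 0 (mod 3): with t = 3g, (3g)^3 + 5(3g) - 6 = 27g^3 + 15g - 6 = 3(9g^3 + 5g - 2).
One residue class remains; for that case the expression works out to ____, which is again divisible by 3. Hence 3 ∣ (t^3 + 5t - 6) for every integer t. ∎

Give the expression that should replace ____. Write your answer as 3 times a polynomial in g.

3(9g^3 + 9g^2 + 8g)

Only t ≡ 1 (mod 3) is unaccounted for. Put t = 3g+1:
(3g+1)^3 + 5(3g+1) - 6 expands to 27g^3 + 27g^2 + 24g,
and factoring out 3 leaves 3(9g^3 + 9g^2 + 8g).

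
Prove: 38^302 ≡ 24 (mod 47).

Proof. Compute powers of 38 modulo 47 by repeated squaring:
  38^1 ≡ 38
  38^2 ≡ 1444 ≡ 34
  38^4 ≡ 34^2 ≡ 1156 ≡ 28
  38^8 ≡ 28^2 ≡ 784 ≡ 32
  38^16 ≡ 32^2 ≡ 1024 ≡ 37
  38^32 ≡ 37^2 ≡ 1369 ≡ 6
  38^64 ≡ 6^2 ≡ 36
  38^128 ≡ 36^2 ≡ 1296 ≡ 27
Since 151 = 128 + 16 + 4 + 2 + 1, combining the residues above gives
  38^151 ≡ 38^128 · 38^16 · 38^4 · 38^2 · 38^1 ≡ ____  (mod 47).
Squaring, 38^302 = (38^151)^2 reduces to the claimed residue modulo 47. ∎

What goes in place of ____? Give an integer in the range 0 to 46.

38^128 · 38^16 · 38^4 · 38^2 · 38^1 ≡ 27 · 37 · 28 · 34 · 38 = 36139824.
36139824 mod 47 = 20, so 38^151 ≡ 20 (mod 47).

20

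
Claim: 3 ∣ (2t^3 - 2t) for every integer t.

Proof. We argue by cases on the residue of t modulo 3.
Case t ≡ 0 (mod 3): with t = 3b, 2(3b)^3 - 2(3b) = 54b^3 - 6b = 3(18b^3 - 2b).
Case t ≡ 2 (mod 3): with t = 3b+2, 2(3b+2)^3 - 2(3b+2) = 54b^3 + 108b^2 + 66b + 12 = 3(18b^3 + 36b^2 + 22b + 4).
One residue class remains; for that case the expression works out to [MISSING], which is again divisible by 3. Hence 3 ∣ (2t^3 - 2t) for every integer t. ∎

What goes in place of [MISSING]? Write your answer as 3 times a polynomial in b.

3(18b^3 + 18b^2 + 4b)

Only t ≡ 1 (mod 3) is unaccounted for. Put t = 3b+1:
2(3b+1)^3 - 2(3b+1) expands to 54b^3 + 54b^2 + 12b,
and factoring out 3 leaves 3(18b^3 + 18b^2 + 4b).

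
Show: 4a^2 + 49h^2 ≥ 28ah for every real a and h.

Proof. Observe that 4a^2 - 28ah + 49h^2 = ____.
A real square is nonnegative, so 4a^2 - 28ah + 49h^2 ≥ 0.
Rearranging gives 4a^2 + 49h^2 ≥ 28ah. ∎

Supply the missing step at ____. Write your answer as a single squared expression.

The leading and trailing coefficients are 2^2 and 7^2, and 28 = 2·2·7, so the trinomial is (2a - 7h)^2.
Hence 4a^2 - 28ah + 49h^2 ≥ 0.

(2a - 7h)^2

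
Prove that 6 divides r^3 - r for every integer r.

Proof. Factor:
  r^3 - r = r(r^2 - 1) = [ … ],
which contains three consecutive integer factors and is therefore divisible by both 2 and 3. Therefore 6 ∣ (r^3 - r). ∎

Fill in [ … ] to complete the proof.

(r - 1)r(r + 1)

r(r^2 - 1) = r(r - 1)(r + 1) = (r - 1)r(r + 1).
These three factors are consecutive integers, so their product is divisible by 6.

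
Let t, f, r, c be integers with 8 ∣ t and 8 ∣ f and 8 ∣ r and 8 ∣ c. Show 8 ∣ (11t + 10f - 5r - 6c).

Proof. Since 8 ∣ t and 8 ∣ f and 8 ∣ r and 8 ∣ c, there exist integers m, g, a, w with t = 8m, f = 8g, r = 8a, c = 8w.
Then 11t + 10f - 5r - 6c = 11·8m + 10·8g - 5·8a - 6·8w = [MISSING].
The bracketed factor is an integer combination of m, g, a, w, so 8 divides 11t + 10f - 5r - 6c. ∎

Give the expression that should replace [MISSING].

8(-5a + 10g + 11m - 6w)

Each term has a factor of 8: 11·8m + 10·8g - 5·8a - 6·8w = 8·(-5a + 10g + 11m - 6w).
Since -5a + 10g + 11m - 6w is an integer, 8 ∣ (11t + 10f - 5r - 6c).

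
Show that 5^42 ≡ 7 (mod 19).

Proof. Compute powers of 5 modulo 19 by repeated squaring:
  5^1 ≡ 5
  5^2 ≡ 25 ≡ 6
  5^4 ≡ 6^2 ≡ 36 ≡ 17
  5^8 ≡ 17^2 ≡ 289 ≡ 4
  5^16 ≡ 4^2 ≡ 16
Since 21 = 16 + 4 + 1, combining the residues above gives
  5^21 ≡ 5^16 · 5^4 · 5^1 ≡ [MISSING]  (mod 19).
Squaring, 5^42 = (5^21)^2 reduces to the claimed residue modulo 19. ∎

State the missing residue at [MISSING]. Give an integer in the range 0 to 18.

11

5^16 · 5^4 · 5^1 ≡ 16 · 17 · 5 = 1360.
1360 mod 19 = 11, so 5^21 ≡ 11 (mod 19).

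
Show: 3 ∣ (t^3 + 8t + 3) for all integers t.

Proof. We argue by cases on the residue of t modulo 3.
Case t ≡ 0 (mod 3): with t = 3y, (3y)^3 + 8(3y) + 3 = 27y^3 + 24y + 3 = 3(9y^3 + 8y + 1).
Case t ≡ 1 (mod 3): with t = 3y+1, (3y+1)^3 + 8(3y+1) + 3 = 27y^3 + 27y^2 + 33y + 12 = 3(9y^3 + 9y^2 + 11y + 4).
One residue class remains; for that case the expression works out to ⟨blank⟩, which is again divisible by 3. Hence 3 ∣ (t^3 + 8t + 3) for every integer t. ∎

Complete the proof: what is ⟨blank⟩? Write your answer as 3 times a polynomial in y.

The residues treated are {0, 1}, so the missing case is t ≡ 2 (mod 3); write t = 3y+2.
Then (3y+2)^3 + 8(3y+2) + 3 = 27y^3 + 54y^2 + 60y + 27 = 3(9y^3 + 18y^2 + 20y + 9).

3(9y^3 + 18y^2 + 20y + 9)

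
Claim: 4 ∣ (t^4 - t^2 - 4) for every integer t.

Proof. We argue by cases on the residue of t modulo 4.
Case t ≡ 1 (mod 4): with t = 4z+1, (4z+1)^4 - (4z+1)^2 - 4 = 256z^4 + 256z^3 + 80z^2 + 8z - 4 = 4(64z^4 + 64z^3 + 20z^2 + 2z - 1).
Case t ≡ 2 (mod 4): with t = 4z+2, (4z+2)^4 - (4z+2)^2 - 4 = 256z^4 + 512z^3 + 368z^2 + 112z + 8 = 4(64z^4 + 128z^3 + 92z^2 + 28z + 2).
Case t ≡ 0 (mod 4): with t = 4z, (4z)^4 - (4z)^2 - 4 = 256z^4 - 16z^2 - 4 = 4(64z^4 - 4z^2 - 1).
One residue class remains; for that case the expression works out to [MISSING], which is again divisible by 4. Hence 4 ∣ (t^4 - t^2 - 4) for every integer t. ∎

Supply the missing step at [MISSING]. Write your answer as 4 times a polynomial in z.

4(64z^4 + 192z^3 + 212z^2 + 102z + 17)

Only t ≡ 3 (mod 4) is unaccounted for. Put t = 4z+3:
(4z+3)^4 - (4z+3)^2 - 4 expands to 256z^4 + 768z^3 + 848z^2 + 408z + 68,
and factoring out 4 leaves 4(64z^4 + 192z^3 + 212z^2 + 102z + 17).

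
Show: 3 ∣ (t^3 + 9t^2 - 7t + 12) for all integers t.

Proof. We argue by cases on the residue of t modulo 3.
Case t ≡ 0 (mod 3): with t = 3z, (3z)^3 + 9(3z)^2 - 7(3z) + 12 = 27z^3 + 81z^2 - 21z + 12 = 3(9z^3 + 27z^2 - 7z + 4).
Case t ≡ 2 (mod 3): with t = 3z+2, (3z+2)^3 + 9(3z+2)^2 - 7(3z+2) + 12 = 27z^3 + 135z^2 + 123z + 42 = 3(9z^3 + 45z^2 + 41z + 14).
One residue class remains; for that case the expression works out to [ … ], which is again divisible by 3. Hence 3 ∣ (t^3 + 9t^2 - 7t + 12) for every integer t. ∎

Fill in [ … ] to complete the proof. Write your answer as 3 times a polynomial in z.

3(9z^3 + 36z^2 + 14z + 5)

Only t ≡ 1 (mod 3) is unaccounted for. Put t = 3z+1:
(3z+1)^3 + 9(3z+1)^2 - 7(3z+1) + 12 expands to 27z^3 + 108z^2 + 42z + 15,
and factoring out 3 leaves 3(9z^3 + 36z^2 + 14z + 5).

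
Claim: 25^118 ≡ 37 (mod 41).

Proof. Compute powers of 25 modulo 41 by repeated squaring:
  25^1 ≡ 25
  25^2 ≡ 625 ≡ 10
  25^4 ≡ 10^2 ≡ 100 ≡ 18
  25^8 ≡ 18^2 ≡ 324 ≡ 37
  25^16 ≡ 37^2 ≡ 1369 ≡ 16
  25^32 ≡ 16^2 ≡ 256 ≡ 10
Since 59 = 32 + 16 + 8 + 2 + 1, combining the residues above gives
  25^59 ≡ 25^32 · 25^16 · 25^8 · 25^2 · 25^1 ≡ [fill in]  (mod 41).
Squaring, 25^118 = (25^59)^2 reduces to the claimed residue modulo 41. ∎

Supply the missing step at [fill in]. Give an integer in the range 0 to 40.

25^32 · 25^16 · 25^8 · 25^2 · 25^1 ≡ 10 · 16 · 37 · 10 · 25 = 1480000.
1480000 mod 41 = 23, so 25^59 ≡ 23 (mod 41).

23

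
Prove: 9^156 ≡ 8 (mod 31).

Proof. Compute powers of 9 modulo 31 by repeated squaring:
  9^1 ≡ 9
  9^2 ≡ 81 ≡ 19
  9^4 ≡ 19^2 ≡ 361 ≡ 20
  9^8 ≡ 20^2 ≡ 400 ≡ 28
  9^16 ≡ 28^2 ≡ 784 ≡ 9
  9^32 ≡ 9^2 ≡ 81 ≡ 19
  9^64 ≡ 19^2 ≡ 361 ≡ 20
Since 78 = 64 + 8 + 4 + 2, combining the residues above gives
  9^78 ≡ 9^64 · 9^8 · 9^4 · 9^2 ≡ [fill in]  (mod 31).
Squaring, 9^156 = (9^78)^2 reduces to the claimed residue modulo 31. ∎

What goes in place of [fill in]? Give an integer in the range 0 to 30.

Multiply the listed residues: 20 · 28 · 20 · 19 = 560 → 11200 → 212800.
Reducing modulo 31: 212800 = 6864·31 + 16, so 9^78 ≡ 16.

16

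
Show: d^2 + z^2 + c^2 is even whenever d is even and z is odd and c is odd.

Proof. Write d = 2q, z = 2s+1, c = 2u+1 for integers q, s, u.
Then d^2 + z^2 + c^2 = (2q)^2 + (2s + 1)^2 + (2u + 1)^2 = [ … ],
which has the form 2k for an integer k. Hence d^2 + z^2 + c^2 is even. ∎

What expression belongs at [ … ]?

2(2q^2 + 2s^2 + 2s + 2u^2 + 2u + 1)

Expanding: (2q)^2 + (2s + 1)^2 + (2u + 1)^2 = 4q^2 + 4s^2 + 4s + 4u^2 + 4u + 2.
Every term is even; pulling out the factor of 2 gives 2(2q^2 + 2s^2 + 2s + 2u^2 + 2u + 1).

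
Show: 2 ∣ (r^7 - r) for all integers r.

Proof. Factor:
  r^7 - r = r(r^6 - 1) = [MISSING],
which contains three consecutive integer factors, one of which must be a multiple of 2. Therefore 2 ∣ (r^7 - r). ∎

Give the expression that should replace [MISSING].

r^6 - 1 = (r^2 - 1)(r^4 + r^2 + 1), and r^2 - 1 = (r-1)(r+1).
So r(r^6 - 1) = (r - 1)r(r + 1)(r^4 + r^2 + 1).

(r - 1)r(r + 1)(r^4 + r^2 + 1)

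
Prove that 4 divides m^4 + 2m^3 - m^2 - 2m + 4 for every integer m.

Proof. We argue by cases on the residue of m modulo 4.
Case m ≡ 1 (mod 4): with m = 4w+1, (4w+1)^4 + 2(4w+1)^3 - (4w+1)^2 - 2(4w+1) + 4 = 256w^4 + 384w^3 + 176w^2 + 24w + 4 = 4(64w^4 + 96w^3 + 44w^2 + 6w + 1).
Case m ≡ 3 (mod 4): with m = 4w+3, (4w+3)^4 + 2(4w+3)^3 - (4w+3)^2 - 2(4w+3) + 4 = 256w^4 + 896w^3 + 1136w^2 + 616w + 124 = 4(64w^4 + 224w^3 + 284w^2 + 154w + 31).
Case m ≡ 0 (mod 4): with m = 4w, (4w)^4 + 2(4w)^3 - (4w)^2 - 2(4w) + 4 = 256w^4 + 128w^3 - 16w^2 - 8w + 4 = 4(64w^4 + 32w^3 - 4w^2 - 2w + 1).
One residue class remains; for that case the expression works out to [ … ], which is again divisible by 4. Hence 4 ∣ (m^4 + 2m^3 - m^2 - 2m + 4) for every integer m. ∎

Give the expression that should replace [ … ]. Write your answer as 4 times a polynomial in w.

4(64w^4 + 160w^3 + 140w^2 + 50w + 7)

Only m ≡ 2 (mod 4) is unaccounted for. Put m = 4w+2:
(4w+2)^4 + 2(4w+2)^3 - (4w+2)^2 - 2(4w+2) + 4 expands to 256w^4 + 640w^3 + 560w^2 + 200w + 28,
and factoring out 4 leaves 4(64w^4 + 160w^3 + 140w^2 + 50w + 7).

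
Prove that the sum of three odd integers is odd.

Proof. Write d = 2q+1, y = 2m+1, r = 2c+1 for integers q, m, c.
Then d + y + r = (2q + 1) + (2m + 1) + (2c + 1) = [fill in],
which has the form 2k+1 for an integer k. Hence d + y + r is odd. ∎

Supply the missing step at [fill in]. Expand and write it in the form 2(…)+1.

(2q + 1) + (2m + 1) + (2c + 1) = 2c + 2m + 2q + 3
= 2(c + m + q + 1) + 1.
Since c + m + q + 1 is an integer, the sum is of the form 2k+1 for an integer k.

2(c + m + q + 1) + 1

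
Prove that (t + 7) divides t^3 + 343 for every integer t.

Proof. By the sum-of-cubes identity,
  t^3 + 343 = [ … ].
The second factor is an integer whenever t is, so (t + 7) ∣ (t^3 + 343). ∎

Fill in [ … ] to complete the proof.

(t + 7)(t^2 - 7t + 49)

a^3 + b^3 = (a + b)(a^2 - ab + b^2). With a = t, b = 7:
t^3 + 343 = (t + 7)(t^2 - 7t + 49).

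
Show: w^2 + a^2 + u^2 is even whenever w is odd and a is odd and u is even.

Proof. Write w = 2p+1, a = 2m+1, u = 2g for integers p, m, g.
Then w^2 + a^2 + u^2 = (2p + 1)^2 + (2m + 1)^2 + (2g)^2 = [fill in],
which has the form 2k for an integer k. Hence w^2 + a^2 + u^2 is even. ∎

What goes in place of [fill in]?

2(2g^2 + 2m^2 + 2m + 2p^2 + 2p + 1)

(2p + 1)^2 + (2m + 1)^2 + (2g)^2 = 4g^2 + 4m^2 + 4m + 4p^2 + 4p + 2
= 2(2g^2 + 2m^2 + 2m + 2p^2 + 2p + 1).
Since 2g^2 + 2m^2 + 2m + 2p^2 + 2p + 1 is an integer, the sum of squares is of the form 2k for an integer k.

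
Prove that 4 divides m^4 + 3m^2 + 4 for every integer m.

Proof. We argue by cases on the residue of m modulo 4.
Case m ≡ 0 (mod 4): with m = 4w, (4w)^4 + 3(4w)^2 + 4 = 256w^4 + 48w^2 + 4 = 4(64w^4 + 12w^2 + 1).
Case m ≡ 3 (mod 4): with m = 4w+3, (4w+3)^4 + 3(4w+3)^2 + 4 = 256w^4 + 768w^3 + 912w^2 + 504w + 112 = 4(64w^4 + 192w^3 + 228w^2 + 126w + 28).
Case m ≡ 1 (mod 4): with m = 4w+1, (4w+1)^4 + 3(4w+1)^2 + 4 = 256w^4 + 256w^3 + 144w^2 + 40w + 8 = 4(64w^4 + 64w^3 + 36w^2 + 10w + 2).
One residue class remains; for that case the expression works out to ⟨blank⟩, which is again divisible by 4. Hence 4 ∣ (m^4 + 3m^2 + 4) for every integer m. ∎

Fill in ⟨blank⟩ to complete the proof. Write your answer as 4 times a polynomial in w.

4(64w^4 + 128w^3 + 108w^2 + 44w + 8)

The residues treated are {0, 3, 1}, so the missing case is m ≡ 2 (mod 4); write m = 4w+2.
Then (4w+2)^4 + 3(4w+2)^2 + 4 = 256w^4 + 512w^3 + 432w^2 + 176w + 32 = 4(64w^4 + 128w^3 + 108w^2 + 44w + 8).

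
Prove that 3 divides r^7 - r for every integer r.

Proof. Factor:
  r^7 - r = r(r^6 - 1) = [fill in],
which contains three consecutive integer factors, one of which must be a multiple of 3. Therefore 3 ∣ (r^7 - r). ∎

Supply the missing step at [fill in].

r^6 - 1 = (r^2 - 1)(r^4 + r^2 + 1), and r^2 - 1 = (r-1)(r+1).
So r(r^6 - 1) = (r - 1)r(r + 1)(r^4 + r^2 + 1).

(r - 1)r(r + 1)(r^4 + r^2 + 1)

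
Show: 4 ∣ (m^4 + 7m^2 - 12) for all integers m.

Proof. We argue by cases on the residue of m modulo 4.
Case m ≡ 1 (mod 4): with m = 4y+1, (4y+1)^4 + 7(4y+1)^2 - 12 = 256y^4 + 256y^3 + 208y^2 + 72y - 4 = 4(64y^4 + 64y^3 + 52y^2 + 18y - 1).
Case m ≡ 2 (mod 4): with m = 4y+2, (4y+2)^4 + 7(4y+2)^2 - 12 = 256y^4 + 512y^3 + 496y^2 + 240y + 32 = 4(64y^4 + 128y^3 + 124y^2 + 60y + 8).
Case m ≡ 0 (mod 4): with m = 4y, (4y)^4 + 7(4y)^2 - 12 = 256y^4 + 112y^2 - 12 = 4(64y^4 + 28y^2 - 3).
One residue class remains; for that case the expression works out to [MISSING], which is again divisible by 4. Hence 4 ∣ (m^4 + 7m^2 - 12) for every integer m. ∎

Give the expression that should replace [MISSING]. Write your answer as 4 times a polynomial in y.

The residues treated are {1, 2, 0}, so the missing case is m ≡ 3 (mod 4); write m = 4y+3.
Then (4y+3)^4 + 7(4y+3)^2 - 12 = 256y^4 + 768y^3 + 976y^2 + 600y + 132 = 4(64y^4 + 192y^3 + 244y^2 + 150y + 33).

4(64y^4 + 192y^3 + 244y^2 + 150y + 33)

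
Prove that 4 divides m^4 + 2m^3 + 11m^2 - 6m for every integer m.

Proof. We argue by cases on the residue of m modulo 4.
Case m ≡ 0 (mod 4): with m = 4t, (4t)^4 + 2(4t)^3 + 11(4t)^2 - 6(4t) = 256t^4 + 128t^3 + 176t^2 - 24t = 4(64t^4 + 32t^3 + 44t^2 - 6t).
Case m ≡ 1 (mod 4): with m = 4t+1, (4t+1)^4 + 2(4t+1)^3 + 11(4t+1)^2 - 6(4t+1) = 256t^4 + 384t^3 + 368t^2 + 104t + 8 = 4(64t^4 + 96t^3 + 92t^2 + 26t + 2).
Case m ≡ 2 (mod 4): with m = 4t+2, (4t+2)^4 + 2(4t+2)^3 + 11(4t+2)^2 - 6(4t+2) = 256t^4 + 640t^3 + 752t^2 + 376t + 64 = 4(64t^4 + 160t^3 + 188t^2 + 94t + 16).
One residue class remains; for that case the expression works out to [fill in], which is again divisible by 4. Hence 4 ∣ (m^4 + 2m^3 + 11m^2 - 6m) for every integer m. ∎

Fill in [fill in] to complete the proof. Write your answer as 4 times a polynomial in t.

4(64t^4 + 224t^3 + 332t^2 + 222t + 54)

Only m ≡ 3 (mod 4) is unaccounted for. Put m = 4t+3:
(4t+3)^4 + 2(4t+3)^3 + 11(4t+3)^2 - 6(4t+3) expands to 256t^4 + 896t^3 + 1328t^2 + 888t + 216,
and factoring out 4 leaves 4(64t^4 + 224t^3 + 332t^2 + 222t + 54).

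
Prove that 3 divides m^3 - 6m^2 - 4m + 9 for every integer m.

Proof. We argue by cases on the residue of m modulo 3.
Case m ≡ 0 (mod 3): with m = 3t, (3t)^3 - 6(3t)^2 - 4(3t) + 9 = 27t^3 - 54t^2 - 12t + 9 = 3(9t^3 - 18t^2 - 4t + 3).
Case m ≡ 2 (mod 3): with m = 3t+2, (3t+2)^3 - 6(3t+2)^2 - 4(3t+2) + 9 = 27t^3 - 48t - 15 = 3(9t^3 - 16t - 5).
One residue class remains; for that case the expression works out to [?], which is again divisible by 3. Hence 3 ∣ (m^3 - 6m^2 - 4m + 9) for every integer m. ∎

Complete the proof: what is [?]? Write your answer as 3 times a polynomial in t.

3(9t^3 - 9t^2 - 13t)

Only m ≡ 1 (mod 3) is unaccounted for. Put m = 3t+1:
(3t+1)^3 - 6(3t+1)^2 - 4(3t+1) + 9 expands to 27t^3 - 27t^2 - 39t,
and factoring out 3 leaves 3(9t^3 - 9t^2 - 13t).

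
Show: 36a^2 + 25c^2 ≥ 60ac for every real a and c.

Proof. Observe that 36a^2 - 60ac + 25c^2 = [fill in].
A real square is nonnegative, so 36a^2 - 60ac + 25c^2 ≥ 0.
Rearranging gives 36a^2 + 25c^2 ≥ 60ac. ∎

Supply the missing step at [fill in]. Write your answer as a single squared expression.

36a^2 - 60ac + 25c^2 is a perfect-square trinomial: the outer terms are (6a)^2 and (5c)^2, and the cross term is -2·6a·5c.
So 36a^2 - 60ac + 25c^2 = (6a - 5c)^2 ≥ 0.

(6a - 5c)^2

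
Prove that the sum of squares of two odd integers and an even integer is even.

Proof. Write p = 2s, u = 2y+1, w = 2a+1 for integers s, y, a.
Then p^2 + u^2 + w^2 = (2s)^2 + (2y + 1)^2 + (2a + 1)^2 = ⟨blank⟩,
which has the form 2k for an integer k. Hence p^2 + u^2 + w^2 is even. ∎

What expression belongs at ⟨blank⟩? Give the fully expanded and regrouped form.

2(2a^2 + 2a + 2s^2 + 2y^2 + 2y + 1)

(2s)^2 + (2y + 1)^2 + (2a + 1)^2 = 4a^2 + 4a + 4s^2 + 4y^2 + 4y + 2
= 2(2a^2 + 2a + 2s^2 + 2y^2 + 2y + 1).
Since 2a^2 + 2a + 2s^2 + 2y^2 + 2y + 1 is an integer, the sum of squares is of the form 2k for an integer k.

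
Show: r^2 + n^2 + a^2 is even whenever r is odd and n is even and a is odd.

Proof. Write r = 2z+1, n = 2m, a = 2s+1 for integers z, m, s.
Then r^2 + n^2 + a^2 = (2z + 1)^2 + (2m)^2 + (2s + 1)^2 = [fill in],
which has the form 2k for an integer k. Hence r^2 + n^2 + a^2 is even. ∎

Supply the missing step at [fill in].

2(2m^2 + 2s^2 + 2s + 2z^2 + 2z + 1)

(2z + 1)^2 + (2m)^2 + (2s + 1)^2 = 4m^2 + 4s^2 + 4s + 4z^2 + 4z + 2
= 2(2m^2 + 2s^2 + 2s + 2z^2 + 2z + 1).
Since 2m^2 + 2s^2 + 2s + 2z^2 + 2z + 1 is an integer, the sum of squares is of the form 2k for an integer k.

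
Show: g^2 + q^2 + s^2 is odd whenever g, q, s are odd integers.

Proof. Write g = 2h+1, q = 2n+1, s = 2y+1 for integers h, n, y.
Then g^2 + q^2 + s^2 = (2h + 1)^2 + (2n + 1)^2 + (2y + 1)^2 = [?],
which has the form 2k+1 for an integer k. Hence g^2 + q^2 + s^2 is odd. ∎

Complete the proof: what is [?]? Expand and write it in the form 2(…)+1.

(2h + 1)^2 + (2n + 1)^2 + (2y + 1)^2 = 4h^2 + 4h + 4n^2 + 4n + 4y^2 + 4y + 3
= 2(2h^2 + 2h + 2n^2 + 2n + 2y^2 + 2y + 1) + 1.
Since 2h^2 + 2h + 2n^2 + 2n + 2y^2 + 2y + 1 is an integer, the sum of squares is of the form 2k+1 for an integer k.

2(2h^2 + 2h + 2n^2 + 2n + 2y^2 + 2y + 1) + 1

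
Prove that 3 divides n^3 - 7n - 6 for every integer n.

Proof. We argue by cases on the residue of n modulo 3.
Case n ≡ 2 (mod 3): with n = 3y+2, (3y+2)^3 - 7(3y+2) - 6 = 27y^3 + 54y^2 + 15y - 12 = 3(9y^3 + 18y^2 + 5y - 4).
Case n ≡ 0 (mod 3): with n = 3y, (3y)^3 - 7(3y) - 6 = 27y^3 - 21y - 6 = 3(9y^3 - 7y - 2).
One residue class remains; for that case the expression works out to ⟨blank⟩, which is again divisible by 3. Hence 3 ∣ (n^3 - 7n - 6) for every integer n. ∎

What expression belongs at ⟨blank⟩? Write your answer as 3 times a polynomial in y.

3(9y^3 + 9y^2 - 4y - 4)

The residues treated are {2, 0}, so the missing case is n ≡ 1 (mod 3); write n = 3y+1.
Then (3y+1)^3 - 7(3y+1) - 6 = 27y^3 + 27y^2 - 12y - 12 = 3(9y^3 + 9y^2 - 4y - 4).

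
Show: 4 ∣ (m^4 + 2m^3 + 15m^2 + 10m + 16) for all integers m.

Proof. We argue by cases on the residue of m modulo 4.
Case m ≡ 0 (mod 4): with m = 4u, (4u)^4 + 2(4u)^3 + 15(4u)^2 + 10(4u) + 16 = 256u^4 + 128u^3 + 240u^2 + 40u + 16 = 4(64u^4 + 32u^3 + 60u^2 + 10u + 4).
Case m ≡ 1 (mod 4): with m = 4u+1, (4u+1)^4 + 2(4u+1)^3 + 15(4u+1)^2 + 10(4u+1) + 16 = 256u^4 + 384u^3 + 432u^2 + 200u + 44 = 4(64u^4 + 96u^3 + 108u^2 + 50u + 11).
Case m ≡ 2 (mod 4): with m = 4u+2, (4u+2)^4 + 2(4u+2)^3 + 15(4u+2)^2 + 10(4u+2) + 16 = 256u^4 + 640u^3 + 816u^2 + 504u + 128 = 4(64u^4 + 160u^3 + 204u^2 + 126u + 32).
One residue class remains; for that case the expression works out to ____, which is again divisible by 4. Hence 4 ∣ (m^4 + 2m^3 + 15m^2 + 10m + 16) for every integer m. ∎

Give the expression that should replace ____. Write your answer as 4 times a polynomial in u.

The residues treated are {0, 1, 2}, so the missing case is m ≡ 3 (mod 4); write m = 4u+3.
Then (4u+3)^4 + 2(4u+3)^3 + 15(4u+3)^2 + 10(4u+3) + 16 = 256u^4 + 896u^3 + 1392u^2 + 1048u + 316 = 4(64u^4 + 224u^3 + 348u^2 + 262u + 79).

4(64u^4 + 224u^3 + 348u^2 + 262u + 79)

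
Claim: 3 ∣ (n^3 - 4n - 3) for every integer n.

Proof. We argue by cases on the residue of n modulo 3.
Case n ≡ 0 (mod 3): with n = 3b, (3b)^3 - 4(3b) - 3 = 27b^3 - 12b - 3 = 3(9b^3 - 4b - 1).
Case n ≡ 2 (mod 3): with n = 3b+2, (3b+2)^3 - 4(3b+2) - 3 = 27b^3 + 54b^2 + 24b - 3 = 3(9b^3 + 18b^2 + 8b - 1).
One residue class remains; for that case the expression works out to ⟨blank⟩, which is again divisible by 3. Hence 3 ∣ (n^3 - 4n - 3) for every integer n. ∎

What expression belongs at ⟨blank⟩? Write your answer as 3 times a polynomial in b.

3(9b^3 + 9b^2 - b - 2)

Only n ≡ 1 (mod 3) is unaccounted for. Put n = 3b+1:
(3b+1)^3 - 4(3b+1) - 3 expands to 27b^3 + 27b^2 - 3b - 6,
and factoring out 3 leaves 3(9b^3 + 9b^2 - b - 2).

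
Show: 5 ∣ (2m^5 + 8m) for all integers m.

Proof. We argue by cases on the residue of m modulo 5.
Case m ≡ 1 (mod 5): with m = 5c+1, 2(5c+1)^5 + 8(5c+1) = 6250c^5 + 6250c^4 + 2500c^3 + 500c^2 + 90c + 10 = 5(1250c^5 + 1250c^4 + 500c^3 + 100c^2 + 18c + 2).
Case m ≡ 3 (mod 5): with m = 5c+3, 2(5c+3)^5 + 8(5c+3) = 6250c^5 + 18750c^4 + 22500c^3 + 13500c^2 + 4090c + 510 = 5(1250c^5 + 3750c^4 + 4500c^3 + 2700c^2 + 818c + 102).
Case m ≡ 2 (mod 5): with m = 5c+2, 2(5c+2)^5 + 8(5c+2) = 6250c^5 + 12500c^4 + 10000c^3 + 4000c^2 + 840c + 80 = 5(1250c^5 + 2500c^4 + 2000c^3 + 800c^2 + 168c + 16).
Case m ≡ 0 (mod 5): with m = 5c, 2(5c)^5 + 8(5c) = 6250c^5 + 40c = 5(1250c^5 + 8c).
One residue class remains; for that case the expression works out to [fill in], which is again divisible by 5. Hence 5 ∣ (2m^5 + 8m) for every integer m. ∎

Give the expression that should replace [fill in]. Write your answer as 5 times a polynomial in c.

Only m ≡ 4 (mod 5) is unaccounted for. Put m = 5c+4:
2(5c+4)^5 + 8(5c+4) expands to 6250c^5 + 25000c^4 + 40000c^3 + 32000c^2 + 12840c + 2080,
and factoring out 5 leaves 5(1250c^5 + 5000c^4 + 8000c^3 + 6400c^2 + 2568c + 416).

5(1250c^5 + 5000c^4 + 8000c^3 + 6400c^2 + 2568c + 416)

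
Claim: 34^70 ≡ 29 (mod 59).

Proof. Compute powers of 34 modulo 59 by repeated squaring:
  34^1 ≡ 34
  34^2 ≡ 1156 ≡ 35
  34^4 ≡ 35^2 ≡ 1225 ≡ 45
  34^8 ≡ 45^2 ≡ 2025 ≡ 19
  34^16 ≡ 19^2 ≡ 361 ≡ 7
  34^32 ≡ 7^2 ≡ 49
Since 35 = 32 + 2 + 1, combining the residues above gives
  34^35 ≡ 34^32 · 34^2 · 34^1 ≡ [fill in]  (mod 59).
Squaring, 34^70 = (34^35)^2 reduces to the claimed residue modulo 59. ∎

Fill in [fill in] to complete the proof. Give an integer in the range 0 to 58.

18

34^32 · 34^2 · 34^1 ≡ 49 · 35 · 34 = 58310.
58310 mod 59 = 18, so 34^35 ≡ 18 (mod 59).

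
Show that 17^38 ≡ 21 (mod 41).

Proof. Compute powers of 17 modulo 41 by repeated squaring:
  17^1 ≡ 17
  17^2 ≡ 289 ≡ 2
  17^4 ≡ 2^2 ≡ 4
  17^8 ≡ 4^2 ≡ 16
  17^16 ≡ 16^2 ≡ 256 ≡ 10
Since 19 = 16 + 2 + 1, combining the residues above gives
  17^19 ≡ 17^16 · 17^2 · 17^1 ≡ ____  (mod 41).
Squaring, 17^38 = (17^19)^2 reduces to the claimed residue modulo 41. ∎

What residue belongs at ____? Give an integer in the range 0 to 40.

12

Multiply the listed residues: 10 · 2 · 17 = 20 → 340.
Reducing modulo 41: 340 = 8·41 + 12, so 17^19 ≡ 12.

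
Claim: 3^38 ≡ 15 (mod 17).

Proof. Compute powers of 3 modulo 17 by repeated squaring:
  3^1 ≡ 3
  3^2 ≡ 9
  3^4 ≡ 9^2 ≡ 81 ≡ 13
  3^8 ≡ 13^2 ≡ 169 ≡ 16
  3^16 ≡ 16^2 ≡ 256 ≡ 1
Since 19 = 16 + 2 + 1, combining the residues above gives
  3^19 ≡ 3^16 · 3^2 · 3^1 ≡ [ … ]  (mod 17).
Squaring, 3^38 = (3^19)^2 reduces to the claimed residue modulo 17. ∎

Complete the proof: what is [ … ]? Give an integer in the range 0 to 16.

10

Multiply the listed residues: 1 · 9 · 3 = 9 → 27.
Reducing modulo 17: 27 = 1·17 + 10, so 3^19 ≡ 10.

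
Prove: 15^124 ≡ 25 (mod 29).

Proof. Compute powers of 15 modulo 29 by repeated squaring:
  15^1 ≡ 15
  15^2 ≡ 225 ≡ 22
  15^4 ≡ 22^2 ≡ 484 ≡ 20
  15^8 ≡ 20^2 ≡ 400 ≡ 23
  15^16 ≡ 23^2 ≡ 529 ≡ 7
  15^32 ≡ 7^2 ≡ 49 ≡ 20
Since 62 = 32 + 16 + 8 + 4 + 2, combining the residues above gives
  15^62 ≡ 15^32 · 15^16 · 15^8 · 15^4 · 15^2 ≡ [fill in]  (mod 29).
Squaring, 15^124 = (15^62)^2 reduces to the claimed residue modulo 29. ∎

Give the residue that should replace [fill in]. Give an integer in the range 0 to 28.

15^32 · 15^16 · 15^8 · 15^4 · 15^2 ≡ 20 · 7 · 23 · 20 · 22 = 1416800.
1416800 mod 29 = 5, so 15^62 ≡ 5 (mod 29).

5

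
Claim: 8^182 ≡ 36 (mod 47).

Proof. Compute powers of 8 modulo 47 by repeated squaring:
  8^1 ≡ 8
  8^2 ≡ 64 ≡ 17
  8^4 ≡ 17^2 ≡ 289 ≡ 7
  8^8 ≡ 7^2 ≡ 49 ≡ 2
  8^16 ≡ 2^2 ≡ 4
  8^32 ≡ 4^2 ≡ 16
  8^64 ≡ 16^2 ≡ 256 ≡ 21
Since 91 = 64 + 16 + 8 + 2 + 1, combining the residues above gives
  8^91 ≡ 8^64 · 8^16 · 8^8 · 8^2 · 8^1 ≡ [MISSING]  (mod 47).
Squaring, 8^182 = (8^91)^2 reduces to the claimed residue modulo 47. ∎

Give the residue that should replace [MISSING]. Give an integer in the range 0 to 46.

8^64 · 8^16 · 8^8 · 8^2 · 8^1 ≡ 21 · 4 · 2 · 17 · 8 = 22848.
22848 mod 47 = 6, so 8^91 ≡ 6 (mod 47).

6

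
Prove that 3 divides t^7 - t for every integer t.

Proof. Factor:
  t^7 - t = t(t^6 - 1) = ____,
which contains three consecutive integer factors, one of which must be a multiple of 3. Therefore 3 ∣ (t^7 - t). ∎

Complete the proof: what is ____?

t^6 - 1 = (t^2 - 1)(t^4 + t^2 + 1), and t^2 - 1 = (t-1)(t+1).
So t(t^6 - 1) = (t - 1)t(t + 1)(t^4 + t^2 + 1).

(t - 1)t(t + 1)(t^4 + t^2 + 1)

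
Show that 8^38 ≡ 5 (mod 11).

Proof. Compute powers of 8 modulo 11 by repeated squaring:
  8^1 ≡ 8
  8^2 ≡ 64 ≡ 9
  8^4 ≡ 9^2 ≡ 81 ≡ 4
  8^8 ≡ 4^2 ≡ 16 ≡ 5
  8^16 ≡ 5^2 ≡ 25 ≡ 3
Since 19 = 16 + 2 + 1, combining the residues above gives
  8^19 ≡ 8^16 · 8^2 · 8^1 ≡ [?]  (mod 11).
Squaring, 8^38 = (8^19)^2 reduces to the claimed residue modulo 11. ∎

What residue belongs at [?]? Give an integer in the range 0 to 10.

Multiply the listed residues: 3 · 9 · 8 = 27 → 216.
Reducing modulo 11: 216 = 19·11 + 7, so 8^19 ≡ 7.

7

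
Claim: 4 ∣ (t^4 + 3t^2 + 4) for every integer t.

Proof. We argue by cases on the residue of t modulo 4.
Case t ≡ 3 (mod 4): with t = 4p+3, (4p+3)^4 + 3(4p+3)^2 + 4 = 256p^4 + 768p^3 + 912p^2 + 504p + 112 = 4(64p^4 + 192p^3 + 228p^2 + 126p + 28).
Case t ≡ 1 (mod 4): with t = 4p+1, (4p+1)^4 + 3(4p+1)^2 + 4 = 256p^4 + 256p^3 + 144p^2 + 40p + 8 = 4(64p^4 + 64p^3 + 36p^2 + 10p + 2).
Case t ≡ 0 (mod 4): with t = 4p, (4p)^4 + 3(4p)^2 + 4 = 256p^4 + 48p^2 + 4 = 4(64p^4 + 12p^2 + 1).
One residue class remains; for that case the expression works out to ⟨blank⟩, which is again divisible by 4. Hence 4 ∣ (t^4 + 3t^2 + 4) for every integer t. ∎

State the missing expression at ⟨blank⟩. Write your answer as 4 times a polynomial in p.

4(64p^4 + 128p^3 + 108p^2 + 44p + 8)

The residues treated are {3, 1, 0}, so the missing case is t ≡ 2 (mod 4); write t = 4p+2.
Then (4p+2)^4 + 3(4p+2)^2 + 4 = 256p^4 + 512p^3 + 432p^2 + 176p + 32 = 4(64p^4 + 128p^3 + 108p^2 + 44p + 8).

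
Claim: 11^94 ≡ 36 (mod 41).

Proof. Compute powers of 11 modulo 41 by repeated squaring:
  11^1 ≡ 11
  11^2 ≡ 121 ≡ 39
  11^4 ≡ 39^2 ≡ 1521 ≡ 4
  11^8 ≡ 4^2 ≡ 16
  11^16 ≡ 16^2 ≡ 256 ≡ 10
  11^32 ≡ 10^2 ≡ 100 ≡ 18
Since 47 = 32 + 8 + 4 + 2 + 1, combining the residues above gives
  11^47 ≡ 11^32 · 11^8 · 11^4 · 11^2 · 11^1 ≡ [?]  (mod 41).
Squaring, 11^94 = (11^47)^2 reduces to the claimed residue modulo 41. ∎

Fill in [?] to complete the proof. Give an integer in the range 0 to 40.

35

Multiply the listed residues: 18 · 16 · 4 · 39 · 11 = 288 → 1152 → 44928 → 494208.
Reducing modulo 41: 494208 = 12053·41 + 35, so 11^47 ≡ 35.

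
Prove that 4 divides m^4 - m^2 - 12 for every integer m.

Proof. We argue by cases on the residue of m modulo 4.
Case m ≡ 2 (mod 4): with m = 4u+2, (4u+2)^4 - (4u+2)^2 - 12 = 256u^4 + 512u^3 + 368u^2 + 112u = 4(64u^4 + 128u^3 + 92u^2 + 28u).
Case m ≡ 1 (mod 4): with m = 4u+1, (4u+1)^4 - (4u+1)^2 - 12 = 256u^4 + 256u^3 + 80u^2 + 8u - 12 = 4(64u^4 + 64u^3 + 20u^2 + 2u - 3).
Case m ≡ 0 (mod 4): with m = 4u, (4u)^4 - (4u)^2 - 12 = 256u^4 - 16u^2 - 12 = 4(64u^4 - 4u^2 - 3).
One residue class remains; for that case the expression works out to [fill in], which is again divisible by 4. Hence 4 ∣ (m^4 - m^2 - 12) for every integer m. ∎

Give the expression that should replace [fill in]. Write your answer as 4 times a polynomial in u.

The residues treated are {2, 1, 0}, so the missing case is m ≡ 3 (mod 4); write m = 4u+3.
Then (4u+3)^4 - (4u+3)^2 - 12 = 256u^4 + 768u^3 + 848u^2 + 408u + 60 = 4(64u^4 + 192u^3 + 212u^2 + 102u + 15).

4(64u^4 + 192u^3 + 212u^2 + 102u + 15)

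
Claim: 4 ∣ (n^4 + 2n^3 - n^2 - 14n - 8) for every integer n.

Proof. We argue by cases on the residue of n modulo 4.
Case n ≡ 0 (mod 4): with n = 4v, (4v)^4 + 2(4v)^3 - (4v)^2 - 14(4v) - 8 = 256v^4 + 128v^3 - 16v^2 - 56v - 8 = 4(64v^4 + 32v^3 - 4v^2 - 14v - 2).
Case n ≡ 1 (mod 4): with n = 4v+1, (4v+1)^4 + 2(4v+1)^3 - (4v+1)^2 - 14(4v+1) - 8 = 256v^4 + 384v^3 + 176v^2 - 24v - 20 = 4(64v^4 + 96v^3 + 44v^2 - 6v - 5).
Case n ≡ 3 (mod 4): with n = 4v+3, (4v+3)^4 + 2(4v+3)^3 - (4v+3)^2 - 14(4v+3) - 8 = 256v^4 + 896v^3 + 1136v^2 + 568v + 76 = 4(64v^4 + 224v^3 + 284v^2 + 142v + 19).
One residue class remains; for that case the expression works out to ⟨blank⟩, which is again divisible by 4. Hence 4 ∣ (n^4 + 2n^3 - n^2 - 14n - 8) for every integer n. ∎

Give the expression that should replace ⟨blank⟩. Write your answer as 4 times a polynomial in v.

The residues treated are {0, 1, 3}, so the missing case is n ≡ 2 (mod 4); write n = 4v+2.
Then (4v+2)^4 + 2(4v+2)^3 - (4v+2)^2 - 14(4v+2) - 8 = 256v^4 + 640v^3 + 560v^2 + 152v - 8 = 4(64v^4 + 160v^3 + 140v^2 + 38v - 2).

4(64v^4 + 160v^3 + 140v^2 + 38v - 2)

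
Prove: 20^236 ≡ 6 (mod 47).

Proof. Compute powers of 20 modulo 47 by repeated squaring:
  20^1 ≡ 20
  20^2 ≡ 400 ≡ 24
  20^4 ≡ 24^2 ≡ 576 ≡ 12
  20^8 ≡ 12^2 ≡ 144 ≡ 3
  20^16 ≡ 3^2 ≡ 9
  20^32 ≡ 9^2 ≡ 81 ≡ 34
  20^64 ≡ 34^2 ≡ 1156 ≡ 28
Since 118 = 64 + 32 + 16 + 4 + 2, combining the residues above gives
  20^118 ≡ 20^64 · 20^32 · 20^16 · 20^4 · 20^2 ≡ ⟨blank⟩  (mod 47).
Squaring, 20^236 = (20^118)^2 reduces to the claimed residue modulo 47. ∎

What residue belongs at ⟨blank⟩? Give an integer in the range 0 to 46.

37

Multiply the listed residues: 28 · 34 · 9 · 12 · 24 = 952 → 8568 → 102816 → 2467584.
Reducing modulo 47: 2467584 = 52501·47 + 37, so 20^118 ≡ 37.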